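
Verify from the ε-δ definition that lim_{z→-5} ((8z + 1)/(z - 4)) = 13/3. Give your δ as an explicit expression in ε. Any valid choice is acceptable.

δ = min(9/2, (27/22)ε)

Let ε > 0 be given. We want δ > 0 with 0 < |z + 5| < δ ⇒ |(8z + 1)/(z - 4) − (13/3)| < ε.
Combining over a common denominator, (8z + 1)/(z - 4) − (13/3) = [(8z + 1)·(-9) − (-39)·(z - 4)] / [(-9)·(z - 4)] = -33(z + 5) / ((-9)(z - 4)).
So |(8z + 1)/(z - 4) − (13/3)| = 33|z + 5| / (9·|z − 4|).
Restrict δ ≤ 9/2. Then |z + 5| < 9/2 gives |z − 4| = |(z + 5) + (-9)| ≥ 9 − 9/2 = 9/2.
Hence |(8z + 1)/(z - 4) − (13/3)| < 33|z + 5|/(9·(9/2)) = (22/27)|z + 5|, which is < ε once |z + 5| < (27/22)ε.
Take δ = min(9/2, (27/22)ε). Then 0 < |z + 5| < δ forces both bounds, so |(8z + 1)/(z - 4) − (13/3)| < ε.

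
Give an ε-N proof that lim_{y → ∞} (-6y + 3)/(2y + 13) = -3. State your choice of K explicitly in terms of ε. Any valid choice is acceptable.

Let ε > 0. We seek K > 0 such that y > K implies |(-6y + 3)/(2y + 13) + 3| < ε.
(-6y + 3)/(2y + 13) + 3 = (2(-6y + 3) − (-6)(2y + 13)) / (2(2y + 13)) = 84/(2(2y + 13)).
For y > 0 we have 2y + 13 > 2y, so |(-6y + 3)/(2y + 13) + 3| = 84/(2(2y + 13)) < 84/(2·2y) = 21/y.
Thus |(-6y + 3)/(2y + 13) + 3| < ε whenever y > 21/ε.
Take K = 21/ε. If y > K then |(-6y + 3)/(2y + 13) + 3| < 21/y < ε.

K = 21/ε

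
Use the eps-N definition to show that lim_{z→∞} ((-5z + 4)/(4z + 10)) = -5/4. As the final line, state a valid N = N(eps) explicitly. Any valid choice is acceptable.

Let eps > 0 be given. We seek N > 0 such that z > N implies |(-5z + 4)/(4z + 10) + 5/4| < eps.
(-5z + 4)/(4z + 10) + 5/4 = (4(-5z + 4) − (-5)(4z + 10)) / (4(4z + 10)) = 66/(4(4z + 10)).
For z > 0 we have 4z + 10 > 4z, so |(-5z + 4)/(4z + 10) + 5/4| = 66/(4(4z + 10)) < 66/(4·4z) = (33/8)/z.
Thus |(-5z + 4)/(4z + 10) + 5/4| < eps whenever z > (33/8)/eps.
Take N = (33/8)/eps. If z > N then |(-5z + 4)/(4z + 10) + 5/4| < (33/8)/z < eps.

N = (33/8)/eps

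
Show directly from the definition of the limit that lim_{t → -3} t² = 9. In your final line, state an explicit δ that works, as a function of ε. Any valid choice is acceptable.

Fix ε > 0. We seek δ > 0 with 0 < |t + 3| < δ ⇒ |t² − 9| < ε.
Factor: t² − 9 = (t + 3)(t - 3), so |t² − 9| = |t + 3|·|t - 3|.
Restrict δ ≤ 1. Then |t + 3| < 1 gives |t| < 4, so by the triangle inequality |t - 3| ≤ 4 + 3 = 7.
Hence |t² − 9| ≤ 7|t + 3|, which is < ε once |t + 3| < ε/7.
Take δ = min(1, ε/7). If 0 < |t + 3| < δ then both bounds hold and |t² − 9| ≤ 7|t + 3| < 7·(ε/7) = ε.

δ = min(1, ε/7)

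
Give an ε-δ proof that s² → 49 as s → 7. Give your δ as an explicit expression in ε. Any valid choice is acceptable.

Let ε > 0. We seek δ > 0 with 0 < |s − 7| < δ ⇒ |s² − 49| < ε.
Factor: s² − 49 = (s − 7)(s + 7), so |s² − 49| = |s − 7|·|s + 7|.
Restrict δ ≤ 1. Then |s − 7| < 1 gives |s| < 8, so by the triangle inequality |s + 7| ≤ 8 + 7 = 15.
Hence |s² − 49| ≤ 15|s − 7|, which is < ε once |s − 7| < ε/15.
Take δ = min(1, ε/15). If 0 < |s − 7| < δ then both bounds hold and |s² − 49| ≤ 15|s − 7| < 15·(ε/15) = ε.

δ = min(1, ε/15)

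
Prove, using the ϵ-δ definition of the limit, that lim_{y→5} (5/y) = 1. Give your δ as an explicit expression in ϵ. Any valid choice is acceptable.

δ = min(5/2, (5/2)ϵ)

Let ϵ > 0. We seek δ > 0 such that 0 < |y − 5| < δ implies |5/y − 1| < ϵ.
|5/y − 1| = 5·|5 − y|/(5·|y|) = 5|y − 5|/(5|y|).
Restrict δ ≤ 5/2. Then |y − 5| < 5/2 gives |y| > 5/2, so 5|y| > 25/2.
Then |5/y − 1| < 5|y − 5|/(25/2), which is < ϵ when |y − 5| < (5/2)ϵ.
Take δ = min(5/2, (5/2)ϵ). Then 0 < |y − 5| < δ gives both |y − 5| < 5/2 and |y − 5| < (5/2)ϵ, so |5/y − 1| < ϵ.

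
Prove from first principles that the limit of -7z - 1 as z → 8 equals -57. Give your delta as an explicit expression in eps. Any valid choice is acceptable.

delta = eps/7

Suppose eps > 0. We need delta > 0 so that 0 < |z − 8| < delta implies |(-7z - 1) + 57| < eps.
|(-7z - 1) + 57| = |-7z + 56| = 7|z − 8|.
Thus it suffices that |z − 8| < eps/7.
Choosing delta = eps/7 gives |(-7z - 1) + 57| = 7|z − 8| < eps whenever |z − 8| < delta.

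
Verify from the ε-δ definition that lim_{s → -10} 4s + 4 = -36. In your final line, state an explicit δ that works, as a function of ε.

Suppose ε > 0. We need δ > 0 so that 0 < |s + 10| < δ implies |(4s + 4) + 36| < ε.
Since (4s + 4) + 36 = 4(s + 10), we have |(4s + 4) + 36| = 4|s + 10|.
Thus it suffices that |s + 10| < ε/4.
Take δ = ε/4. If 0 < |s + 10| < δ then |(4s + 4) + 36| = 4|s + 10| < 4·(ε/4) = ε.

δ = ε/4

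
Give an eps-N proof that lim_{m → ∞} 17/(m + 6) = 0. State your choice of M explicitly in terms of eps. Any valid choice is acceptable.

Let eps > 0. For m ≥ 1, |17/(m + 6) − 0| = 17/(m + 6) ≤ 17/m.
We need 17/m < eps, i.e. m > 17/eps.
Take M = 17/eps. If m > M then |17/(m + 6)| ≤ 17/m < eps.

M = 17/eps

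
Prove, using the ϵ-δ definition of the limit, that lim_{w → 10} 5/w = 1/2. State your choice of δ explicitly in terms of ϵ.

δ = min(5, 10ϵ)

Suppose ϵ > 0. We seek δ > 0 such that 0 < |w − 10| < δ implies |5/w − (1/2)| < ϵ.
|5/w − (1/2)| = 5·|10 − w|/(10·|w|) = 5|w − 10|/(10|w|).
Require δ ≤ 5 so that |w| > 10 − 5 = 5, hence 10|w| > 50.
Then |5/w − (1/2)| < 5|w − 10|/50, which is < ϵ when |w − 10| < 10ϵ.
Take δ = min(5, 10ϵ). Then 0 < |w − 10| < δ gives both |w − 10| < 5 and |w − 10| < 10ϵ, so |5/w − (1/2)| < ϵ.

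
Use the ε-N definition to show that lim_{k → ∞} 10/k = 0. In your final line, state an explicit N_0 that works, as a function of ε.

Let ε > 0. For k ≥ 1, |10/k − 0| = 10/(k) ≤ 10/k.
We need 10/k < ε, i.e. k > 10/ε.
Take N_0 = 10/ε. If k > N_0 then |10/k| ≤ 10/k < ε.

N_0 = 10/ε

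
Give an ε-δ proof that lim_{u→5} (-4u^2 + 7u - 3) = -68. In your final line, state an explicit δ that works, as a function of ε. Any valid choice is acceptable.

δ = min(1, ε/37)

Suppose ε > 0. We want δ > 0 such that 0 < |u − 5| < δ implies |(-4u^2 + 7u - 3) + 68| < ε.
(-4u^2 + 7u - 3) + 68 = -4u^2 + 7u + 65 = (u − 5)(-4u - 13).
So |(-4u^2 + 7u - 3) + 68| = |u − 5|·|-4u - 13|.
Require δ ≤ 1. Then |u − 5| < 1 gives |u| < 6, and by the triangle inequality |-4u - 13| ≤ 4·6 + 13 = 37.
Hence |(-4u^2 + 7u - 3) + 68| ≤ 37|u − 5| < ε provided |u − 5| < ε/37.
Choosing δ = min(1, ε/37) ensures both conditions, hence |(-4u^2 + 7u - 3) + 68| < ε.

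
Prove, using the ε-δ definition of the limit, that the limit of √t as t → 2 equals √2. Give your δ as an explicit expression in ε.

Suppose ε > 0. We want δ > 0 such that 0 < |t − 2| < δ implies |√t − √2| < ε.
Rationalise: √t − √2 = (t − 2)/(√t + √2), so |√t − √2| = |t − 2|/(√t + √2).
Restrict δ ≤ 2 so that |t − 2| < 2 forces t > 0, and then √t + √2 > √2.
Hence |√t − √2| < |t − 2|/√2, which is < ε once |t − 2| < √2·ε.
Take δ = min(2, √2·ε). If 0 < |t − 2| < δ then t > 0 and |√t − √2| < |t − 2|/√2 < ε.

δ = min(2, √2·ε)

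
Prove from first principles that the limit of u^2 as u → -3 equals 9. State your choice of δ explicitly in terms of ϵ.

δ = min(1, ϵ/7)

Let ϵ > 0. We seek δ > 0 with 0 < |u + 3| < δ ⇒ |u^2 − 9| < ϵ.
Factor: u^2 − 9 = (u + 3)(u - 3), so |u^2 − 9| = |u + 3|·|u - 3|.
Restrict δ ≤ 1. Then |u + 3| < 1 gives |u| < 4, so by the triangle inequality |u - 3| ≤ 4 + 3 = 7.
Hence |u^2 − 9| ≤ 7|u + 3|, which is < ϵ once |u + 3| < ϵ/7.
Take δ = min(1, ϵ/7). If 0 < |u + 3| < δ then both bounds hold and |u^2 − 9| ≤ 7|u + 3| < 7·(ϵ/7) = ϵ.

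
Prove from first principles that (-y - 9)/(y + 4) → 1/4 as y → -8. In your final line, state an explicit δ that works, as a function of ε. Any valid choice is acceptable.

δ = min(2, (8/5)ε)

Suppose ε > 0. We want δ > 0 with 0 < |y + 8| < δ ⇒ |(-y - 9)/(y + 4) − (1/4)| < ε.
Combining over a common denominator, (-y - 9)/(y + 4) − (1/4) = [(-y - 9)·(-4) − (-1)·(y + 4)] / [(-4)·(y + 4)] = 5(y + 8) / ((-4)(y + 4)).
So |(-y - 9)/(y + 4) − (1/4)| = 5|y + 8| / (4·|y + 4|).
Require δ ≤ 2, so |y + 4| ≥ |-4| − |y + 8| > 4 − 2 = 2.
Hence |(-y - 9)/(y + 4) − (1/4)| < 5|y + 8|/(4·2) = (5/8)|y + 8|, which is < ε once |y + 8| < (8/5)ε.
Take δ = min(2, (8/5)ε). Then 0 < |y + 8| < δ forces both bounds, so |(-y - 9)/(y + 4) − (1/4)| < ε.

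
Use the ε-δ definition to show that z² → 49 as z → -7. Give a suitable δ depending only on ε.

Let ε > 0 be given. We seek δ > 0 with 0 < |z + 7| < δ ⇒ |z² − 49| < ε.
Factor: z² − 49 = (z + 7)(z - 7), so |z² − 49| = |z + 7|·|z - 7|.
Impose δ ≤ 1 so that |z| < 8; then |z - 7| ≤ 15.
Hence |z² − 49| ≤ 15|z + 7|, which is < ε once |z + 7| < ε/15.
Take δ = min(1, ε/15). If 0 < |z + 7| < δ then both bounds hold and |z² − 49| ≤ 15|z + 7| < 15·(ε/15) = ε.

δ = min(1, ε/15)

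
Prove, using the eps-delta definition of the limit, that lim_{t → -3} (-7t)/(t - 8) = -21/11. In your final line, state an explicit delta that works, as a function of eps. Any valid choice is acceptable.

Let eps > 0 be given. We want delta > 0 with 0 < |t + 3| < delta ⇒ |(-7t)/(t - 8) + 21/11| < eps.
Combining over a common denominator, (-7t)/(t - 8) + 21/11 = [(-7t)·(-11) − 21·(t - 8)] / [(-11)·(t - 8)] = 56(t + 3) / ((-11)(t - 8)).
So |(-7t)/(t - 8) + 21/11| = 56|t + 3| / (11·|t − 8|).
Require delta ≤ 11/2, so |t − 8| ≥ |-11| − |t + 3| > 11 − 11/2 = 11/2.
Hence |(-7t)/(t - 8) + 21/11| < 56|t + 3|/(11·(11/2)) = (112/121)|t + 3|, which is < eps once |t + 3| < (121/112)eps.
Take delta = min(11/2, (121/112)eps). Then 0 < |t + 3| < delta forces both bounds, so |(-7t)/(t - 8) + 21/11| < eps.

delta = min(11/2, (121/112)eps)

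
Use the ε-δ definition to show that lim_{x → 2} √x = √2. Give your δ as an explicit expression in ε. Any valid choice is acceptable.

δ = min(2, √2·ε)

Fix ε > 0. We want δ > 0 such that 0 < |x − 2| < δ implies |√x − √2| < ε.
Rationalise: √x − √2 = (x − 2)/(√x + √2), so |√x − √2| = |x − 2|/(√x + √2).
Restrict δ ≤ 2 so that |x − 2| < 2 forces x > 0, and then √x + √2 > √2.
Hence |√x − √2| < |x − 2|/√2, which is < ε once |x − 2| < √2·ε.
Take δ = min(2, √2·ε). If 0 < |x − 2| < δ then x > 0 and |√x − √2| < |x − 2|/√2 < ε.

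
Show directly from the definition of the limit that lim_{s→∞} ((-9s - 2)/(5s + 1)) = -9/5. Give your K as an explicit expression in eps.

K = (1/25)/eps

Let eps > 0 be given. We seek K > 0 such that s > K implies |(-9s - 2)/(5s + 1) + 9/5| < eps.
(-9s - 2)/(5s + 1) + 9/5 = (5(-9s - 2) − (-9)(5s + 1)) / (5(5s + 1)) = -1/(5(5s + 1)).
For s > 0 we have 5s + 1 > 5s, so |(-9s - 2)/(5s + 1) + 9/5| = 1/(5(5s + 1)) < 1/(5·5s) = (1/25)/s.
Thus |(-9s - 2)/(5s + 1) + 9/5| < eps whenever s > (1/25)/eps.
Take K = (1/25)/eps. If s > K then |(-9s - 2)/(5s + 1) + 9/5| < (1/25)/s < eps.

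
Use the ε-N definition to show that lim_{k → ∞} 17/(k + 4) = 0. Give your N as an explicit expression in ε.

Let ε > 0 be given. For k ≥ 1, |17/(k + 4) − 0| = 17/(k + 4) ≤ 17/k.
We need 17/k < ε, i.e. k > 17/ε.
Take N = 17/ε. If k > N then |17/(k + 4)| ≤ 17/k < ε.

N = 17/ε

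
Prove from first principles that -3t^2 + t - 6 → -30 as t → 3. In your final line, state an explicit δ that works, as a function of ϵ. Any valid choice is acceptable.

δ = min(1, ϵ/20)

Let ϵ > 0. We want δ > 0 such that 0 < |t − 3| < δ implies |(-3t^2 + t - 6) + 30| < ϵ.
(-3t^2 + t - 6) + 30 = -3t^2 + t + 24 = (t − 3)(-3t - 8).
So |(-3t^2 + t - 6) + 30| = |t − 3|·|-3t - 8|.
Require δ ≤ 1. Then |t − 3| < 1 gives |t| < 4, and by the triangle inequality |-3t - 8| ≤ 3·4 + 8 = 20.
Hence |(-3t^2 + t - 6) + 30| ≤ 20|t − 3| < ϵ provided |t − 3| < ϵ/20.
Choosing δ = min(1, ϵ/20) ensures both conditions, hence |(-3t^2 + t - 6) + 30| < ϵ.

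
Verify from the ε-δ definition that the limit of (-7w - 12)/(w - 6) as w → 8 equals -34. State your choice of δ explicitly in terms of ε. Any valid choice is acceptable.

δ = min(1, (1/27)ε)

Let ε > 0. We want δ > 0 with 0 < |w − 8| < δ ⇒ |(-7w - 12)/(w - 6) + 34| < ε.
Combining over a common denominator, (-7w - 12)/(w - 6) + 34 = [(-7w - 12)·2 − (-68)·(w - 6)] / [2·(w - 6)] = 54(w − 8) / (2(w - 6)).
So |(-7w - 12)/(w - 6) + 34| = 54|w − 8| / (2·|w − 6|).
Restrict δ ≤ 1. Then |w − 8| < 1 gives |w − 6| = |(w − 8) + 2| ≥ 2 − 1 = 1.
Hence |(-7w - 12)/(w - 6) + 34| < 54|w − 8|/(2·1) = 27|w − 8|, which is < ε once |w − 8| < (1/27)ε.
Take δ = min(1, (1/27)ε). Then 0 < |w − 8| < δ forces both bounds, so |(-7w - 12)/(w - 6) + 34| < ε.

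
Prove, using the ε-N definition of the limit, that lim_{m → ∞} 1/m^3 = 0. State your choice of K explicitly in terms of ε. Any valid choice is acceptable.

Fix ε > 0. For m ≥ 1, |1/m^3 − 0| = 1/m^3.
1/m^3 < ε ⇔ m^3 > 1/ε ⇔ m > (1/ε)^{1/3}.
Take K = (1/ε)^{1/3}. Then m > K implies 1/m^3 < ε.

K = (1/ε)^{1/3}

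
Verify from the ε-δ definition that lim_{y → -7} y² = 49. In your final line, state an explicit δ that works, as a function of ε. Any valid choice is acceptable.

Fix ε > 0. We seek δ > 0 with 0 < |y + 7| < δ ⇒ |y² − 49| < ε.
Factor: y² − 49 = (y + 7)(y - 7), so |y² − 49| = |y + 7|·|y - 7|.
Impose δ ≤ 1 so that |y| < 8; then |y - 7| ≤ 15.
Hence |y² − 49| ≤ 15|y + 7|, which is < ε once |y + 7| < ε/15.
Take δ = min(1, ε/15). If 0 < |y + 7| < δ then both bounds hold and |y² − 49| ≤ 15|y + 7| < 15·(ε/15) = ε.

δ = min(1, ε/15)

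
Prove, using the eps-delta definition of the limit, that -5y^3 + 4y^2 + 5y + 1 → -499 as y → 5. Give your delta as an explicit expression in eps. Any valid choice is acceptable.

Let eps > 0 be given. We want delta > 0 such that 0 < |y − 5| < delta implies |(-5y^3 + 4y^2 + 5y + 1) + 499| < eps.
(-5y^3 + 4y^2 + 5y + 1) + 499 = -5y^3 + 4y^2 + 5y + 500 = (y − 5)(-5y^2 - 21y - 100).
So |(-5y^3 + 4y^2 + 5y + 1) + 499| = |y − 5|·|-5y^2 - 21y - 100|.
Assume first that |y − 5| < 2, so |y| < 7. Then |-5y^2 - 21y - 100| ≤ 5·7^2 + 21·7 + 100 = 492.
Hence |(-5y^3 + 4y^2 + 5y + 1) + 499| ≤ 492|y − 5| < eps provided |y − 5| < eps/492.
Choosing delta = min(2, eps/492) ensures both conditions, hence |(-5y^3 + 4y^2 + 5y + 1) + 499| < eps.

delta = min(2, eps/492)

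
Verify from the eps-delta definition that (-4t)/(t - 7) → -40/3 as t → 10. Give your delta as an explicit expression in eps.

delta = min(3/2, (9/56)eps)

Let eps > 0. We want delta > 0 with 0 < |t − 10| < delta ⇒ |(-4t)/(t - 7) + 40/3| < eps.
Combining over a common denominator, (-4t)/(t - 7) + 40/3 = [(-4t)·3 − (-40)·(t - 7)] / [3·(t - 7)] = 28(t − 10) / (3(t - 7)).
So |(-4t)/(t - 7) + 40/3| = 28|t − 10| / (3·|t − 7|).
Restrict delta ≤ 3/2. Then |t − 10| < 3/2 gives |t − 7| = |(t − 10) + 3| ≥ 3 − 3/2 = 3/2.
Hence |(-4t)/(t - 7) + 40/3| < 28|t − 10|/(3·(3/2)) = (56/9)|t − 10|, which is < eps once |t − 10| < (9/56)eps.
Take delta = min(3/2, (9/56)eps). Then 0 < |t − 10| < delta forces both bounds, so |(-4t)/(t - 7) + 40/3| < eps.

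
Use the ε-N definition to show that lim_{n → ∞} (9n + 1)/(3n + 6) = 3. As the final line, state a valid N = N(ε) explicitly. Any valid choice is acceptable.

Let ε > 0. For n ≥ 1, |(9n + 1)/(3n + 6) − 3| = |-51|/(3(3n + 6)) = 51/(3(3n + 6)).
Since 3n + 6 ≥ 3n for n ≥ 1, this is ≤ 51/(3·3n) = (17/3)/n.
So |(9n + 1)/(3n + 6) − 3| < ε whenever n > (17/3)/ε.
Take N = (17/3)/ε. If n > N then |(9n + 1)/(3n + 6) − 3| ≤ (17/3)/n < ε.

N = (17/3)/ε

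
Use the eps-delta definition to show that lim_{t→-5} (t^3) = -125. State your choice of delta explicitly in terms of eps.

Let eps > 0 be given. We seek delta > 0 with 0 < |t + 5| < delta ⇒ |t^3 + 125| < eps.
Factor: t^3 + 125 = (t + 5)(t^2 - 5t + 25), so |t^3 + 125| = |t + 5|·|t^2 - 5t + 25|.
Impose delta ≤ 1 so that |t| < 6; then |t^2 - 5t + 25| ≤ 91.
Hence |t^3 + 125| ≤ 91|t + 5|, which is < eps once |t + 5| < eps/91.
Take delta = min(1, eps/91). If 0 < |t + 5| < delta then both bounds hold and |t^3 + 125| ≤ 91|t + 5| < 91·(eps/91) = eps.

delta = min(1, eps/91)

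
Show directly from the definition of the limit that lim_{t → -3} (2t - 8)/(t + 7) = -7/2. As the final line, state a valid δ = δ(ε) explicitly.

δ = min(2, (4/11)ε)

Fix ε > 0. We want δ > 0 with 0 < |t + 3| < δ ⇒ |(2t - 8)/(t + 7) + 7/2| < ε.
Combining over a common denominator, (2t - 8)/(t + 7) + 7/2 = [(2t - 8)·4 − (-14)·(t + 7)] / [4·(t + 7)] = 22(t + 3) / (4(t + 7)).
So |(2t - 8)/(t + 7) + 7/2| = 22|t + 3| / (4·|t + 7|).
Restrict δ ≤ 2. Then |t + 3| < 2 gives |t + 7| = |(t + 3) + 4| ≥ 4 − 2 = 2.
Hence |(2t - 8)/(t + 7) + 7/2| < 22|t + 3|/(4·2) = (11/4)|t + 3|, which is < ε once |t + 3| < (4/11)ε.
Take δ = min(2, (4/11)ε). Then 0 < |t + 3| < δ forces both bounds, so |(2t - 8)/(t + 7) + 7/2| < ε.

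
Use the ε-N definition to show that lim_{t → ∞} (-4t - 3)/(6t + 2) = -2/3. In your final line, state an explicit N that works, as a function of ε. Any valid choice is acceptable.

N = (5/18)/ε

Fix ε > 0. We seek N > 0 such that t > N implies |(-4t - 3)/(6t + 2) + 2/3| < ε.
(-4t - 3)/(6t + 2) + 2/3 = (6(-4t - 3) − (-4)(6t + 2)) / (6(6t + 2)) = -10/(6(6t + 2)).
For t > 0 we have 6t + 2 > 6t, so |(-4t - 3)/(6t + 2) + 2/3| = 10/(6(6t + 2)) < 10/(6·6t) = (5/18)/t.
Thus |(-4t - 3)/(6t + 2) + 2/3| < ε whenever t > (5/18)/ε.
Take N = (5/18)/ε. If t > N then |(-4t - 3)/(6t + 2) + 2/3| < (5/18)/t < ε.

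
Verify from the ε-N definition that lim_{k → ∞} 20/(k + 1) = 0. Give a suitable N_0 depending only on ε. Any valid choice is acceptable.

N_0 = 20/ε

Fix ε > 0. For k ≥ 1, |20/(k + 1) − 0| = 20/(k + 1) ≤ 20/k.
We need 20/k < ε, i.e. k > 20/ε.
Take N_0 = 20/ε. If k > N_0 then |20/(k + 1)| ≤ 20/k < ε.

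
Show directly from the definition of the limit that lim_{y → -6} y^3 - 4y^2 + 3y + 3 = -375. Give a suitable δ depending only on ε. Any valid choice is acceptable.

Fix ε > 0. We want δ > 0 such that 0 < |y + 6| < δ implies |(y^3 - 4y^2 + 3y + 3) + 375| < ε.
(y^3 - 4y^2 + 3y + 3) + 375 = y^3 - 4y^2 + 3y + 378 = (y + 6)(y^2 - 10y + 63).
So |(y^3 - 4y^2 + 3y + 3) + 375| = |y + 6|·|y^2 - 10y + 63|.
Assume first that |y + 6| < 1, so |y| < 7. Then |y^2 - 10y + 63| ≤ 7^2 + 10·7 + 63 = 182.
Hence |(y^3 - 4y^2 + 3y + 3) + 375| ≤ 182|y + 6| < ε provided |y + 6| < ε/182.
Choosing δ = min(1, ε/182) ensures both conditions, hence |(y^3 - 4y^2 + 3y + 3) + 375| < ε.

δ = min(1, ε/182)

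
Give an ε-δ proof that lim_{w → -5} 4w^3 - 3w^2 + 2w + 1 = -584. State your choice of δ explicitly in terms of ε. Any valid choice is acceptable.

δ = min(1, ε/399)

Let ε > 0. We want δ > 0 such that 0 < |w + 5| < δ implies |(4w^3 - 3w^2 + 2w + 1) + 584| < ε.
(4w^3 - 3w^2 + 2w + 1) + 584 = 4w^3 - 3w^2 + 2w + 585 = (w + 5)(4w^2 - 23w + 117).
So |(4w^3 - 3w^2 + 2w + 1) + 584| = |w + 5|·|4w^2 - 23w + 117|.
Require δ ≤ 1. Then |w + 5| < 1 gives |w| < 6, and by the triangle inequality |4w^2 - 23w + 117| ≤ 4·6^2 + 23·6 + 117 = 399.
Hence |(4w^3 - 3w^2 + 2w + 1) + 584| ≤ 399|w + 5| < ε provided |w + 5| < ε/399.
Choosing δ = min(1, ε/399) ensures both conditions, hence |(4w^3 - 3w^2 + 2w + 1) + 584| < ε.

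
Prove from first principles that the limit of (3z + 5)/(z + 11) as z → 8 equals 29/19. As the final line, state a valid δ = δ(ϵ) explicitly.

Suppose ϵ > 0. We want δ > 0 with 0 < |z − 8| < δ ⇒ |(3z + 5)/(z + 11) − (29/19)| < ϵ.
Combining over a common denominator, (3z + 5)/(z + 11) − (29/19) = [(3z + 5)·19 − 29·(z + 11)] / [19·(z + 11)] = 28(z − 8) / (19(z + 11)).
So |(3z + 5)/(z + 11) − (29/19)| = 28|z − 8| / (19·|z + 11|).
Restrict δ ≤ 19/2. Then |z − 8| < 19/2 gives |z + 11| = |(z − 8) + 19| ≥ 19 − 19/2 = 19/2.
Hence |(3z + 5)/(z + 11) − (29/19)| < 28|z − 8|/(19·(19/2)) = (56/361)|z − 8|, which is < ϵ once |z − 8| < (361/56)ϵ.
Take δ = min(19/2, (361/56)ϵ). Then 0 < |z − 8| < δ forces both bounds, so |(3z + 5)/(z + 11) − (29/19)| < ϵ.

δ = min(19/2, (361/56)ϵ)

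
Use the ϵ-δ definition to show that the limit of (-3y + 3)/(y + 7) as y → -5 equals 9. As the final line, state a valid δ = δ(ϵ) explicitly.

δ = min(1, (1/12)ϵ)

Suppose ϵ > 0. We want δ > 0 with 0 < |y + 5| < δ ⇒ |(-3y + 3)/(y + 7) − 9| < ϵ.
Combining over a common denominator, (-3y + 3)/(y + 7) − 9 = [(-3y + 3)·2 − 18·(y + 7)] / [2·(y + 7)] = -24(y + 5) / (2(y + 7)).
So |(-3y + 3)/(y + 7) − 9| = 24|y + 5| / (2·|y + 7|).
Restrict δ ≤ 1. Then |y + 5| < 1 gives |y + 7| = |(y + 5) + 2| ≥ 2 − 1 = 1.
Hence |(-3y + 3)/(y + 7) − 9| < 24|y + 5|/(2·1) = 12|y + 5|, which is < ϵ once |y + 5| < (1/12)ϵ.
Take δ = min(1, (1/12)ϵ). Then 0 < |y + 5| < δ forces both bounds, so |(-3y + 3)/(y + 7) − 9| < ϵ.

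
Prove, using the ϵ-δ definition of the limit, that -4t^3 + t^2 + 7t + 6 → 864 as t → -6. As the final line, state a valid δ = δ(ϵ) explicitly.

Let ϵ > 0. We want δ > 0 such that 0 < |t + 6| < δ implies |(-4t^3 + t^2 + 7t + 6) − 864| < ϵ.
(-4t^3 + t^2 + 7t + 6) − 864 = -4t^3 + t^2 + 7t - 858 = (t + 6)(-4t^2 + 25t - 143).
So |(-4t^3 + t^2 + 7t + 6) − 864| = |t + 6|·|-4t^2 + 25t - 143|.
Assume first that |t + 6| < 1, so |t| < 7. Then |-4t^2 + 25t - 143| ≤ 4·7^2 + 25·7 + 143 = 514.
Hence |(-4t^3 + t^2 + 7t + 6) − 864| ≤ 514|t + 6| < ϵ provided |t + 6| < ϵ/514.
Take δ = min(1, ϵ/514). Then 0 < |t + 6| < δ gives both |t + 6| < 1 and |t + 6| < ϵ/514, so |(-4t^3 + t^2 + 7t + 6) − 864| < ϵ.

δ = min(1, ϵ/514)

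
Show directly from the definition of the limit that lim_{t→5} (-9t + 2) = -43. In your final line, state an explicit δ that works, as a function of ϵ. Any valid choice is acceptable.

Let ϵ > 0. We need δ > 0 so that 0 < |t − 5| < δ implies |(-9t + 2) + 43| < ϵ.
|(-9t + 2) + 43| = |-9t + 45| = 9|t − 5|.
So 9|t − 5| < ϵ exactly when |t − 5| < ϵ/9.
Choosing δ = ϵ/9 gives |(-9t + 2) + 43| = 9|t − 5| < ϵ whenever |t − 5| < δ.

δ = ϵ/9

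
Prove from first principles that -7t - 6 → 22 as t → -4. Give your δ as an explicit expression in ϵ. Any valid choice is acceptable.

Fix ϵ > 0. We need δ > 0 so that 0 < |t + 4| < δ implies |(-7t - 6) − 22| < ϵ.
Since (-7t - 6) − 22 = -7(t + 4), we have |(-7t - 6) − 22| = 7|t + 4|.
So 7|t + 4| < ϵ exactly when |t + 4| < ϵ/7.
Choosing δ = ϵ/7 gives |(-7t - 6) − 22| = 7|t + 4| < ϵ whenever |t + 4| < δ.

δ = ϵ/7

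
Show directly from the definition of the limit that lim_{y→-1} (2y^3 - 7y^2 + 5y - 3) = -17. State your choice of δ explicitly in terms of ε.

δ = min(1, ε/40)

Let ε > 0 be given. We want δ > 0 such that 0 < |y + 1| < δ implies |(2y^3 - 7y^2 + 5y - 3) + 17| < ε.
(2y^3 - 7y^2 + 5y - 3) + 17 = 2y^3 - 7y^2 + 5y + 14 = (y + 1)(2y^2 - 9y + 14).
So |(2y^3 - 7y^2 + 5y - 3) + 17| = |y + 1|·|2y^2 - 9y + 14|.
Assume first that |y + 1| < 1, so |y| < 2. Then |2y^2 - 9y + 14| ≤ 2·2^2 + 9·2 + 14 = 40.
Hence |(2y^3 - 7y^2 + 5y - 3) + 17| ≤ 40|y + 1| < ε provided |y + 1| < ε/40.
Take δ = min(1, ε/40). Then 0 < |y + 1| < δ gives both |y + 1| < 1 and |y + 1| < ε/40, so |(2y^3 - 7y^2 + 5y - 3) + 17| < ε.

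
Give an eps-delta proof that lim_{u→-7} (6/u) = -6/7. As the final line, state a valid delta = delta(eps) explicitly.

delta = min(7/2, (49/12)eps)

Let eps > 0 be given. We seek delta > 0 such that 0 < |u + 7| < delta implies |6/u + 6/7| < eps.
|6/u + 6/7| = 6·|-7 − u|/(7·|u|) = 6|u + 7|/(7|u|).
Require delta ≤ 7/2 so that |u| > 7 − 7/2 = 7/2, hence 7|u| > 49/2.
Then |6/u + 6/7| < 6|u + 7|/(49/2), which is < eps when |u + 7| < (49/12)eps.
Take delta = min(7/2, (49/12)eps). Then 0 < |u + 7| < delta gives both |u + 7| < 7/2 and |u + 7| < (49/12)eps, so |6/u + 6/7| < eps.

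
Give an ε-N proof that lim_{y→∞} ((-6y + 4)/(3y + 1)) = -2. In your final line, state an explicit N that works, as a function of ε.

N = 2/ε

Fix ε > 0. We seek N > 0 such that y > N implies |(-6y + 4)/(3y + 1) + 2| < ε.
(-6y + 4)/(3y + 1) + 2 = (3(-6y + 4) − (-6)(3y + 1)) / (3(3y + 1)) = 18/(3(3y + 1)).
For y > 0 we have 3y + 1 > 3y, so |(-6y + 4)/(3y + 1) + 2| = 18/(3(3y + 1)) < 18/(3·3y) = 2/y.
Thus |(-6y + 4)/(3y + 1) + 2| < ε whenever y > 2/ε.
Take N = 2/ε. If y > N then |(-6y + 4)/(3y + 1) + 2| < 2/y < ε.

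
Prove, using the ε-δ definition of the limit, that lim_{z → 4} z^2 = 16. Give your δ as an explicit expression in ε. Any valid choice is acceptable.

δ = min(2, ε/10)

Fix ε > 0. We seek δ > 0 with 0 < |z − 4| < δ ⇒ |z^2 − 16| < ε.
Factor: z^2 − 16 = (z − 4)(z + 4), so |z^2 − 16| = |z − 4|·|z + 4|.
Impose δ ≤ 2 so that |z| < 6; then |z + 4| ≤ 10.
Hence |z^2 − 16| ≤ 10|z − 4|, which is < ε once |z − 4| < ε/10.
Take δ = min(2, ε/10). If 0 < |z − 4| < δ then both bounds hold and |z^2 − 16| ≤ 10|z − 4| < 10·(ε/10) = ε.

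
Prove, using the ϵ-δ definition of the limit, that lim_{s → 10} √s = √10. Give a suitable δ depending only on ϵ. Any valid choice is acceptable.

δ = min(10, √10·ϵ)

Let ϵ > 0 be given. We want δ > 0 such that 0 < |s − 10| < δ implies |√s − √10| < ϵ.
Multiplying by the conjugate, |√s − √10| = |s − 10|/(√s + √10).
Restrict δ ≤ 10 so that |s − 10| < 10 forces s > 0, and then √s + √10 > √10.
Hence |√s − √10| < |s − 10|/√10, which is < ϵ once |s − 10| < √10·ϵ.
Take δ = min(10, √10·ϵ). If 0 < |s − 10| < δ then s > 0 and |√s − √10| < |s − 10|/√10 < ϵ.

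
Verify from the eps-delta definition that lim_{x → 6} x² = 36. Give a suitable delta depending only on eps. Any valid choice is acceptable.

Let eps > 0 be given. We seek delta > 0 with 0 < |x − 6| < delta ⇒ |x² − 36| < eps.
Factor: x² − 36 = (x − 6)(x + 6), so |x² − 36| = |x − 6|·|x + 6|.
Restrict delta ≤ 1. Then |x − 6| < 1 gives |x| < 7, so by the triangle inequality |x + 6| ≤ 7 + 6 = 13.
Hence |x² − 36| ≤ 13|x − 6|, which is < eps once |x − 6| < eps/13.
Take delta = min(1, eps/13). If 0 < |x − 6| < delta then both bounds hold and |x² − 36| ≤ 13|x − 6| < 13·(eps/13) = eps.

delta = min(1, eps/13)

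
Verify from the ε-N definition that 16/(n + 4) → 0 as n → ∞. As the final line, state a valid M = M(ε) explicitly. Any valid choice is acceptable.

Let ε > 0. For n ≥ 1, |16/(n + 4) − 0| = 16/(n + 4) ≤ 16/n.
We need 16/n < ε, i.e. n > 16/ε.
Take M = 16/ε. If n > M then |16/(n + 4)| ≤ 16/n < ε.

M = 16/ε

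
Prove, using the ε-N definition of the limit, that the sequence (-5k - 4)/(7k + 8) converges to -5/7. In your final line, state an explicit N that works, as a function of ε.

N = (12/49)/ε

Suppose ε > 0. For k ≥ 1, |(-5k - 4)/(7k + 8) + 5/7| = |12|/(7(7k + 8)) = 12/(7(7k + 8)).
Since 7k + 8 ≥ 7k for k ≥ 1, this is ≤ 12/(7·7k) = (12/49)/k.
So |(-5k - 4)/(7k + 8) + 5/7| < ε whenever k > (12/49)/ε.
Take N = (12/49)/ε. If k > N then |(-5k - 4)/(7k + 8) + 5/7| ≤ (12/49)/k < ε.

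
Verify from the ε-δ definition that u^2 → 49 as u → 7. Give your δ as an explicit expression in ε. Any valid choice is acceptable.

Let ε > 0. We seek δ > 0 with 0 < |u − 7| < δ ⇒ |u^2 − 49| < ε.
Factor: u^2 − 49 = (u − 7)(u + 7), so |u^2 − 49| = |u − 7|·|u + 7|.
Restrict δ ≤ 2. Then |u − 7| < 2 gives |u| < 9, so by the triangle inequality |u + 7| ≤ 9 + 7 = 16.
Hence |u^2 − 49| ≤ 16|u − 7|, which is < ε once |u − 7| < ε/16.
Take δ = min(2, ε/16). If 0 < |u − 7| < δ then both bounds hold and |u^2 − 49| ≤ 16|u − 7| < 16·(ε/16) = ε.

δ = min(2, ε/16)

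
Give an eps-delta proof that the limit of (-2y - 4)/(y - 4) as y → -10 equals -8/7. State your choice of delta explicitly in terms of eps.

delta = min(7, (49/6)eps)

Fix eps > 0. We want delta > 0 with 0 < |y + 10| < delta ⇒ |(-2y - 4)/(y - 4) + 8/7| < eps.
Combining over a common denominator, (-2y - 4)/(y - 4) + 8/7 = [(-2y - 4)·(-14) − 16·(y - 4)] / [(-14)·(y - 4)] = 12(y + 10) / ((-14)(y - 4)).
So |(-2y - 4)/(y - 4) + 8/7| = 12|y + 10| / (14·|y − 4|).
Require delta ≤ 7, so |y − 4| ≥ |-14| − |y + 10| > 14 − 7 = 7.
Hence |(-2y - 4)/(y - 4) + 8/7| < 12|y + 10|/(14·7) = (6/49)|y + 10|, which is < eps once |y + 10| < (49/6)eps.
Take delta = min(7, (49/6)eps). Then 0 < |y + 10| < delta forces both bounds, so |(-2y - 4)/(y - 4) + 8/7| < eps.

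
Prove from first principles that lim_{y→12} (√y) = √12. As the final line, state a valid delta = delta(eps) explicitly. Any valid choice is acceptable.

delta = min(12, √12·eps)

Fix eps > 0. We want delta > 0 such that 0 < |y − 12| < delta implies |√y − √12| < eps.
Rationalise: √y − √12 = (y − 12)/(√y + √12), so |√y − √12| = |y − 12|/(√y + √12).
Restrict delta ≤ 12 so that |y − 12| < 12 forces y > 0, and then √y + √12 > √12.
Hence |√y − √12| < |y − 12|/√12, which is < eps once |y − 12| < √12·eps.
Take delta = min(12, √12·eps). If 0 < |y − 12| < delta then y > 0 and |√y − √12| < |y − 12|/√12 < eps.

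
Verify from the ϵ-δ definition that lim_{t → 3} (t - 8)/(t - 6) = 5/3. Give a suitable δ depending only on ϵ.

δ = min(3/2, (9/4)ϵ)

Let ϵ > 0. We want δ > 0 with 0 < |t − 3| < δ ⇒ |(t - 8)/(t - 6) − (5/3)| < ϵ.
Combining over a common denominator, (t - 8)/(t - 6) − (5/3) = [(t - 8)·(-3) − (-5)·(t - 6)] / [(-3)·(t - 6)] = 2(t − 3) / ((-3)(t - 6)).
So |(t - 8)/(t - 6) − (5/3)| = 2|t − 3| / (3·|t − 6|).
Require δ ≤ 3/2, so |t − 6| ≥ |-3| − |t − 3| > 3 − 3/2 = 3/2.
Hence |(t - 8)/(t - 6) − (5/3)| < 2|t − 3|/(3·(3/2)) = (4/9)|t − 3|, which is < ϵ once |t − 3| < (9/4)ϵ.
Take δ = min(3/2, (9/4)ϵ). Then 0 < |t − 3| < δ forces both bounds, so |(t - 8)/(t - 6) − (5/3)| < ϵ.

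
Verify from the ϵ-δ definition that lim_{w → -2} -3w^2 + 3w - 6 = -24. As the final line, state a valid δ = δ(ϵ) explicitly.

Let ϵ > 0. We want δ > 0 such that 0 < |w + 2| < δ implies |(-3w^2 + 3w - 6) + 24| < ϵ.
(-3w^2 + 3w - 6) + 24 = -3w^2 + 3w + 18 = (w + 2)(-3w + 9).
So |(-3w^2 + 3w - 6) + 24| = |w + 2|·|-3w + 9|.
Require δ ≤ 1. Then |w + 2| < 1 gives |w| < 3, and by the triangle inequality |-3w + 9| ≤ 3·3 + 9 = 18.
Hence |(-3w^2 + 3w - 6) + 24| ≤ 18|w + 2| < ϵ provided |w + 2| < ϵ/18.
Choosing δ = min(1, ϵ/18) ensures both conditions, hence |(-3w^2 + 3w - 6) + 24| < ϵ.

δ = min(1, ϵ/18)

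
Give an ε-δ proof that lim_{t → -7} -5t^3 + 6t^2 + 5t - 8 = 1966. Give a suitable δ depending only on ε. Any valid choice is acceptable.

δ = min(2, ε/1056)

Let ε > 0. We want δ > 0 such that 0 < |t + 7| < δ implies |(-5t^3 + 6t^2 + 5t - 8) − 1966| < ε.
(-5t^3 + 6t^2 + 5t - 8) − 1966 = -5t^3 + 6t^2 + 5t - 1974 = (t + 7)(-5t^2 + 41t - 282).
So |(-5t^3 + 6t^2 + 5t - 8) − 1966| = |t + 7|·|-5t^2 + 41t - 282|.
Assume first that |t + 7| < 2, so |t| < 9. Then |-5t^2 + 41t - 282| ≤ 5·9^2 + 41·9 + 282 = 1056.
Hence |(-5t^3 + 6t^2 + 5t - 8) − 1966| ≤ 1056|t + 7| < ε provided |t + 7| < ε/1056.
Take δ = min(2, ε/1056). Then 0 < |t + 7| < δ gives both |t + 7| < 2 and |t + 7| < ε/1056, so |(-5t^3 + 6t^2 + 5t - 8) − 1966| < ε.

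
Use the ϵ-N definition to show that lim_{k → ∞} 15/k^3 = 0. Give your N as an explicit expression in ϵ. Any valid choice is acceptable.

N = (15/ϵ)^{1/3}

Let ϵ > 0. For k ≥ 1, |15/k^3 − 0| = 15/k^3.
15/k^3 < ϵ ⇔ k^3 > 15/ϵ ⇔ k > (15/ϵ)^{1/3}.
Take N = (15/ϵ)^{1/3}. Then k > N implies 15/k^3 < ϵ.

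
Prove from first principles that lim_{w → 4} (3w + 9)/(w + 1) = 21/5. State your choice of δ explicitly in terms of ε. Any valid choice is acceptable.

Suppose ε > 0. We want δ > 0 with 0 < |w − 4| < δ ⇒ |(3w + 9)/(w + 1) − (21/5)| < ε.
Combining over a common denominator, (3w + 9)/(w + 1) − (21/5) = [(3w + 9)·5 − 21·(w + 1)] / [5·(w + 1)] = -6(w − 4) / (5(w + 1)).
So |(3w + 9)/(w + 1) − (21/5)| = 6|w − 4| / (5·|w + 1|).
Restrict δ ≤ 5/2. Then |w − 4| < 5/2 gives |w + 1| = |(w − 4) + 5| ≥ 5 − 5/2 = 5/2.
Hence |(3w + 9)/(w + 1) − (21/5)| < 6|w − 4|/(5·(5/2)) = (12/25)|w − 4|, which is < ε once |w − 4| < (25/12)ε.
Take δ = min(5/2, (25/12)ε). Then 0 < |w − 4| < δ forces both bounds, so |(3w + 9)/(w + 1) − (21/5)| < ε.

δ = min(5/2, (25/12)ε)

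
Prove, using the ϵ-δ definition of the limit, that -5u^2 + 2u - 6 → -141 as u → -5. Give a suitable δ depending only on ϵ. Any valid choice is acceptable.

δ = min(2, ϵ/62)

Let ϵ > 0. We want δ > 0 such that 0 < |u + 5| < δ implies |(-5u^2 + 2u - 6) + 141| < ϵ.
(-5u^2 + 2u - 6) + 141 = -5u^2 + 2u + 135 = (u + 5)(-5u + 27).
So |(-5u^2 + 2u - 6) + 141| = |u + 5|·|-5u + 27|.
Require δ ≤ 2. Then |u + 5| < 2 gives |u| < 7, and by the triangle inequality |-5u + 27| ≤ 5·7 + 27 = 62.
Hence |(-5u^2 + 2u - 6) + 141| ≤ 62|u + 5| < ϵ provided |u + 5| < ϵ/62.
Take δ = min(2, ϵ/62). Then 0 < |u + 5| < δ gives both |u + 5| < 2 and |u + 5| < ϵ/62, so |(-5u^2 + 2u - 6) + 141| < ϵ.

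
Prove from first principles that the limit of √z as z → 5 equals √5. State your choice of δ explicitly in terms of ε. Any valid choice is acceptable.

δ = min(5, √5·ε)

Fix ε > 0. We want δ > 0 such that 0 < |z − 5| < δ implies |√z − √5| < ε.
Multiplying by the conjugate, |√z − √5| = |z − 5|/(√z + √5).
Restrict δ ≤ 5 so that |z − 5| < 5 forces z > 0, and then √z + √5 > √5.
Hence |√z − √5| < |z − 5|/√5, which is < ε once |z − 5| < √5·ε.
Take δ = min(5, √5·ε). If 0 < |z − 5| < δ then z > 0 and |√z − √5| < |z − 5|/√5 < ε.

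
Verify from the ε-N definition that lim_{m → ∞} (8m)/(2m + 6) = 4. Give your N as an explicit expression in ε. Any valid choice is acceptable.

N = 12/ε

Fix ε > 0. For m ≥ 1, |(8m)/(2m + 6) − 4| = |-48|/(2(2m + 6)) = 48/(2(2m + 6)).
Since 2m + 6 ≥ 2m for m ≥ 1, this is ≤ 48/(2·2m) = 12/m.
So |(8m)/(2m + 6) − 4| < ε whenever m > 12/ε.
Take N = 12/ε. If m > N then |(8m)/(2m + 6) − 4| ≤ 12/m < ε.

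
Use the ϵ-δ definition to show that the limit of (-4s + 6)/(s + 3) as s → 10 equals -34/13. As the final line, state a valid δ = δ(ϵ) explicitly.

δ = min(13/2, (169/36)ϵ)

Let ϵ > 0. We want δ > 0 with 0 < |s − 10| < δ ⇒ |(-4s + 6)/(s + 3) + 34/13| < ϵ.
Combining over a common denominator, (-4s + 6)/(s + 3) + 34/13 = [(-4s + 6)·13 − (-34)·(s + 3)] / [13·(s + 3)] = -18(s − 10) / (13(s + 3)).
So |(-4s + 6)/(s + 3) + 34/13| = 18|s − 10| / (13·|s + 3|).
Restrict δ ≤ 13/2. Then |s − 10| < 13/2 gives |s + 3| = |(s − 10) + 13| ≥ 13 − 13/2 = 13/2.
Hence |(-4s + 6)/(s + 3) + 34/13| < 18|s − 10|/(13·(13/2)) = (36/169)|s − 10|, which is < ϵ once |s − 10| < (169/36)ϵ.
Take δ = min(13/2, (169/36)ϵ). Then 0 < |s − 10| < δ forces both bounds, so |(-4s + 6)/(s + 3) + 34/13| < ϵ.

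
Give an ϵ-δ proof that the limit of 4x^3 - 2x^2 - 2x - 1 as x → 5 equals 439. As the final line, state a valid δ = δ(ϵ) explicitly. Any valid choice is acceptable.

Suppose ϵ > 0. We want δ > 0 such that 0 < |x − 5| < δ implies |(4x^3 - 2x^2 - 2x - 1) − 439| < ϵ.
(4x^3 - 2x^2 - 2x - 1) − 439 = 4x^3 - 2x^2 - 2x - 440 = (x − 5)(4x^2 + 18x + 88).
So |(4x^3 - 2x^2 - 2x - 1) − 439| = |x − 5|·|4x^2 + 18x + 88|.
Require δ ≤ 1. Then |x − 5| < 1 gives |x| < 6, and by the triangle inequality |4x^2 + 18x + 88| ≤ 4·6^2 + 18·6 + 88 = 340.
Hence |(4x^3 - 2x^2 - 2x - 1) − 439| ≤ 340|x − 5| < ϵ provided |x − 5| < ϵ/340.
Choosing δ = min(1, ϵ/340) ensures both conditions, hence |(4x^3 - 2x^2 - 2x - 1) − 439| < ϵ.

δ = min(1, ϵ/340)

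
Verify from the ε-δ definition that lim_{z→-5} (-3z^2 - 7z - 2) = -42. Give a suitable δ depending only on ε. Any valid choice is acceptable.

Suppose ε > 0. We want δ > 0 such that 0 < |z + 5| < δ implies |(-3z^2 - 7z - 2) + 42| < ε.
(-3z^2 - 7z - 2) + 42 = -3z^2 - 7z + 40 = (z + 5)(-3z + 8).
So |(-3z^2 - 7z - 2) + 42| = |z + 5|·|-3z + 8|.
Require δ ≤ 2. Then |z + 5| < 2 gives |z| < 7, and by the triangle inequality |-3z + 8| ≤ 3·7 + 8 = 29.
Hence |(-3z^2 - 7z - 2) + 42| ≤ 29|z + 5| < ε provided |z + 5| < ε/29.
Take δ = min(2, ε/29). Then 0 < |z + 5| < δ gives both |z + 5| < 2 and |z + 5| < ε/29, so |(-3z^2 - 7z - 2) + 42| < ε.

δ = min(2, ε/29)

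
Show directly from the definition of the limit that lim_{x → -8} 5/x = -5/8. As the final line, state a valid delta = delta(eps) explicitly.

delta = min(4, (32/5)eps)

Fix eps > 0. We seek delta > 0 such that 0 < |x + 8| < delta implies |5/x + 5/8| < eps.
|5/x + 5/8| = 5·|-8 − x|/(8·|x|) = 5|x + 8|/(8|x|).
Restrict delta ≤ 4. Then |x + 8| < 4 gives |x| > 4, so 8|x| > 32.
Then |5/x + 5/8| < 5|x + 8|/32, which is < eps when |x + 8| < (32/5)eps.
Take delta = min(4, (32/5)eps). Then 0 < |x + 8| < delta gives both |x + 8| < 4 and |x + 8| < (32/5)eps, so |5/x + 5/8| < eps.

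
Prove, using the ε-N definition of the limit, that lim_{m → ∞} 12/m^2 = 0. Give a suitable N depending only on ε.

Let ε > 0. For m ≥ 1, |12/m^2 − 0| = 12/m^2.
12/m^2 < ε ⇔ m^2 > 12/ε ⇔ m > (12/ε)^{1/2}.
Take N = (12/ε)^{1/2}. Then m > N implies 12/m^2 < ε.

N = (12/ε)^{1/2}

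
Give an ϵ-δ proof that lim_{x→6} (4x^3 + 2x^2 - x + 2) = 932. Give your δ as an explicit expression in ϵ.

Let ϵ > 0 be given. We want δ > 0 such that 0 < |x − 6| < δ implies |(4x^3 + 2x^2 - x + 2) − 932| < ϵ.
(4x^3 + 2x^2 - x + 2) − 932 = 4x^3 + 2x^2 - x - 930 = (x − 6)(4x^2 + 26x + 155).
So |(4x^3 + 2x^2 - x + 2) − 932| = |x − 6|·|4x^2 + 26x + 155|.
Assume first that |x − 6| < 1, so |x| < 7. Then |4x^2 + 26x + 155| ≤ 4·7^2 + 26·7 + 155 = 533.
Hence |(4x^3 + 2x^2 - x + 2) − 932| ≤ 533|x − 6| < ϵ provided |x − 6| < ϵ/533.
Take δ = min(1, ϵ/533). Then 0 < |x − 6| < δ gives both |x − 6| < 1 and |x − 6| < ϵ/533, so |(4x^3 + 2x^2 - x + 2) − 932| < ϵ.

δ = min(1, ϵ/533)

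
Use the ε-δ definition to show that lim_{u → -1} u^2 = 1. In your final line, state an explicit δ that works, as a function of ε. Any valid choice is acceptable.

δ = min(1, ε/3)

Suppose ε > 0. We seek δ > 0 with 0 < |u + 1| < δ ⇒ |u^2 − 1| < ε.
Factor: u^2 − 1 = (u + 1)(u - 1), so |u^2 − 1| = |u + 1|·|u - 1|.
Restrict δ ≤ 1. Then |u + 1| < 1 gives |u| < 2, so by the triangle inequality |u - 1| ≤ 2 + 1 = 3.
Hence |u^2 − 1| ≤ 3|u + 1|, which is < ε once |u + 1| < ε/3.
Take δ = min(1, ε/3). If 0 < |u + 1| < δ then both bounds hold and |u^2 − 1| ≤ 3|u + 1| < 3·(ε/3) = ε.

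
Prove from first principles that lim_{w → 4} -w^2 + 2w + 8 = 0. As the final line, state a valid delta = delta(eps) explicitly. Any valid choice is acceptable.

Let eps > 0. We want delta > 0 such that 0 < |w − 4| < delta implies |(-w^2 + 2w + 8)| < eps.
(-w^2 + 2w + 8) = -w^2 + 2w + 8 = (w − 4)(-w - 2).
So |(-w^2 + 2w + 8)| = |w − 4|·|-w - 2|.
Assume first that |w − 4| < 1, so |w| < 5. Then |-w - 2| ≤ 5 + 2 = 7.
Hence |(-w^2 + 2w + 8)| ≤ 7|w − 4| < eps provided |w − 4| < eps/7.
Choosing delta = min(1, eps/7) ensures both conditions, hence |(-w^2 + 2w + 8)| < eps.

delta = min(1, eps/7)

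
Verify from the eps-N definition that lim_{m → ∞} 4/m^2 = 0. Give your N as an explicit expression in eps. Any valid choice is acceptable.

N = (4/eps)^{1/2}

Suppose eps > 0. For m ≥ 1, |4/m^2 − 0| = 4/m^2.
4/m^2 < eps ⇔ m^2 > 4/eps ⇔ m > (4/eps)^{1/2}.
Take N = (4/eps)^{1/2}. Then m > N implies 4/m^2 < eps.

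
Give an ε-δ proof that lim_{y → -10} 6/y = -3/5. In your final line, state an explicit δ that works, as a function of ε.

δ = min(5, (25/3)ε)

Let ε > 0 be given. We seek δ > 0 such that 0 < |y + 10| < δ implies |6/y + 3/5| < ε.
|6/y + 3/5| = 6·|-10 − y|/(10·|y|) = 6|y + 10|/(10|y|).
Require δ ≤ 5 so that |y| > 10 − 5 = 5, hence 10|y| > 50.
Then |6/y + 3/5| < 6|y + 10|/50, which is < ε when |y + 10| < (25/3)ε.
Take δ = min(5, (25/3)ε). Then 0 < |y + 10| < δ gives both |y + 10| < 5 and |y + 10| < (25/3)ε, so |6/y + 3/5| < ε.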